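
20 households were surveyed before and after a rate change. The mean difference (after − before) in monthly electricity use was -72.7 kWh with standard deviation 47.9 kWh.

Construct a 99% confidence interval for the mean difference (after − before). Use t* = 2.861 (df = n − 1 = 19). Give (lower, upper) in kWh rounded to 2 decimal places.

This is a matched-pairs design, so SE = s_d/√n = 47.9/√20 = 10.7108.
Margin = 2.861 × 10.7108 = 30.6436; the interval is -72.7 ± 30.6436 = (-103.34, -42.06).

(-103.34, -42.06)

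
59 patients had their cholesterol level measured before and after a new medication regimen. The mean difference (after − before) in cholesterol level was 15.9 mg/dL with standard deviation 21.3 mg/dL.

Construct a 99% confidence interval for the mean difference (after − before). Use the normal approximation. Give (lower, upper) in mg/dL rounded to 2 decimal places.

(8.76, 23.04)

Paired design: SE = s_d/√n = 21.3/√59 = 2.7730.
z* = 2.576; margin of error = 2.576 × 2.7730 = 7.1432.
15.9 ± 7.1432 → (8.76, 23.04).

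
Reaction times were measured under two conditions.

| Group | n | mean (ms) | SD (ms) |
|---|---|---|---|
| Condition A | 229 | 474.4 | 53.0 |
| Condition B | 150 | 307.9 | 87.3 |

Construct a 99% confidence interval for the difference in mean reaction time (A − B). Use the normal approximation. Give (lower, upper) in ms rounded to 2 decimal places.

Standard errors of each mean: 53.0/√229 = 3.5023 and 87.3/√150 = 7.1280.
SE(x̄₁ − x̄₂) = √(3.5023² + 7.1280²) = 7.9419 for independent samples with unequal variances.
With z* = 2.576, the margin is 2.576 × 7.9419 = 20.4583.
x̄₁ − x̄₂ = 474.4 − 307.9 = 166.5000; the interval is 166.5000 ± 20.4583 = (146.04, 186.96).

(146.04, 186.96)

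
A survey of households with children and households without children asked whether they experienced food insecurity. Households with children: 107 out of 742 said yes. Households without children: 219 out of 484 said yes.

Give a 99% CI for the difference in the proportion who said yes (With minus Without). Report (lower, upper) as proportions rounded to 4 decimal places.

Sample proportions: 107/742 = 0.1442, 219/484 = 0.4525.
Each SE is √(p̂(1−p̂)/n): √(0.1442·0.8558/742) = 0.01290 and √(0.4525·0.5475/484) = 0.02262.
SE(p̂₁ − p̂₂) = √(SE₁² + SE₂²) = √(0.00016641 + 0.0005116644) = 0.02604, since the two samples are independent.
At 99% confidence z* = 2.576; margin = 2.576 × 0.02604 = 0.06708.
The difference is 0.1442 − 0.4525 = -0.3083, so the interval is -0.3083 ± 0.06708 = (-0.3754, -0.2412).

(-0.3754, -0.2412)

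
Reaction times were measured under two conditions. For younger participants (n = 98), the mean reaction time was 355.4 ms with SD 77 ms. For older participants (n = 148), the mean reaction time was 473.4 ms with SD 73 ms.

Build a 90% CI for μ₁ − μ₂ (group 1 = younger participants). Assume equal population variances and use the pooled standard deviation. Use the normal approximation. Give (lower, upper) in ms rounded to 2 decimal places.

(-133.99, -102.01)

s_p = √[((n₁−1)s₁² + (n₂−1)s₂²)/(n₁+n₂−2)] = √[(97·77² + 147·73²)/244] = 74.6158.
SE = 74.6158·√(1/98 + 1/148) = 9.7175.
With z* = 1.645, margin = 1.645 × 9.7175 = 15.9853.
x̄₁ − x̄₂ = 355.4 − 473.4 = -118.0000; interval -118.0000 ± 15.9853 = (-133.99, -102.01).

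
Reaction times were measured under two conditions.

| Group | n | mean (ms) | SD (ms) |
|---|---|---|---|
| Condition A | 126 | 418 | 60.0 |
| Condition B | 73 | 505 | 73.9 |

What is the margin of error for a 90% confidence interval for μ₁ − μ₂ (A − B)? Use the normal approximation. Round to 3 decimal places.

16.726

Standard errors of each mean: 60.0/√126 = 5.3452 and 73.9/√73 = 8.6493.
SE(x̄₁ − x̄₂) = √(5.3452² + 8.6493²) = 10.1677 for independent samples with unequal variances.
With z* = 1.645, the margin is 1.645 × 10.1677 = 16.7259.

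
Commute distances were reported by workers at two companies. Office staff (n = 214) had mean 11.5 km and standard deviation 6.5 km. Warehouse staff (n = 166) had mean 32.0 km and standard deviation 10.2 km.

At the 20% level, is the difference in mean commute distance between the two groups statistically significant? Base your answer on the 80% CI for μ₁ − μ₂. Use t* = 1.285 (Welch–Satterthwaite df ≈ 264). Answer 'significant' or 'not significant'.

SE₁ = s₁/√n₁ = 6.5/√214 = 0.4443; SE₂ = 10.2/√166 = 0.7917.
Independent samples, unequal variances: SE_diff = √(SE₁² + SE₂²) = √(0.19740249 + 0.62678889) = 0.9078.
t* = 1.285, so margin of error = 1.285 × 0.9078 = 1.1665.
Difference in means = 11.5 − 32.0 = -20.5000.
-20.5000 ± 1.1665 → (-21.6665, -19.3335).
The interval (-21.6665, -19.3335) does not contain 0, so the difference is significant.

significant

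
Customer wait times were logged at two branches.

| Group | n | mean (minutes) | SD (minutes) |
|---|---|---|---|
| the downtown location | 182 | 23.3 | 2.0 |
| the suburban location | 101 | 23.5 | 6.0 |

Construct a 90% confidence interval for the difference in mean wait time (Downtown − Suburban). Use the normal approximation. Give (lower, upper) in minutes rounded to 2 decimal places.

(-1.21, 0.81)

Per-group SEs: s₁/√n₁ = 2.0/√182 = 0.1482, s₂/√n₂ = 6.0/√101 = 0.5970.
Unpooled SE of the difference: √(0.02196324 + 0.356409) = 0.6151.
Margin of error = z* · SE = 1.645 × 0.6151 = 1.0118.
x̄₁ − x̄₂ = 23.3 − 23.5 = -0.2000.
CI: -0.2000 ± 1.0118 = (-1.21, 0.81).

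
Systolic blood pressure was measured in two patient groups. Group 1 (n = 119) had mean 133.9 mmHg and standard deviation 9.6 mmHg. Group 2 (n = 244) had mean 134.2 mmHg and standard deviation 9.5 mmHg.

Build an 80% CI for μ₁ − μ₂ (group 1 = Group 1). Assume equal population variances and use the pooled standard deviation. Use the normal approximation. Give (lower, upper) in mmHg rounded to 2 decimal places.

Pooled variance s_p² = [118·9.6² + 243·9.5²] / (119+244−2) = 90.8743, so s_p = 9.5328.
SE_diff = s_p·√(1/n₁ + 1/n₂) = 9.5328·√(1/119 + 1/244) = 1.0659.
z* = 1.282; margin = 1.282 × 1.0659 = 1.3665.
Difference = 133.9 − 134.2 = -0.3000.
-0.3000 ± 1.3665 → (-1.67, 1.07).

(-1.67, 1.07)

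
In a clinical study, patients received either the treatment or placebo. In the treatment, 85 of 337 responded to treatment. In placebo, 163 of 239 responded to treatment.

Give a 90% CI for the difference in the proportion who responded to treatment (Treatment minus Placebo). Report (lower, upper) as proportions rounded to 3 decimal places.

(-0.493, -0.367)

Sample proportions: 85/337 = 0.2522, 163/239 = 0.6820.
Each SE is √(p̂(1−p̂)/n): √(0.2522·0.7478/337) = 0.02366 and √(0.6820·0.3180/239) = 0.03012.
SE(p̂₁ − p̂₂) = √(SE₁² + SE₂²) = √(0.0005597956 + 0.0009072144) = 0.03830, since the two samples are independent.
At 90% confidence z* = 1.645; margin = 1.645 × 0.03830 = 0.06300.
The difference is 0.2522 − 0.6820 = -0.4298, so the interval is -0.4298 ± 0.06300 = (-0.493, -0.367).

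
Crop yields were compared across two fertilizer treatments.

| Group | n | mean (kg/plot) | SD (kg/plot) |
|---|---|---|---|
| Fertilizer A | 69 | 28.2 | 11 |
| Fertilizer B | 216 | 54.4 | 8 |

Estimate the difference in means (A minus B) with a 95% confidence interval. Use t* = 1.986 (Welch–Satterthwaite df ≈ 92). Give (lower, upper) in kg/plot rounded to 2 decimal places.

(-29.04, -23.36)

Standard errors of each mean: 11/√69 = 1.3242 and 8/√216 = 0.5443.
SE(x̄₁ − x̄₂) = √(1.3242² + 0.5443²) = 1.4317 for independent samples with unequal variances.
With t* = 1.986, the margin is 1.986 × 1.4317 = 2.8434.
x̄₁ − x̄₂ = 28.2 − 54.4 = -26.2000; the interval is -26.2000 ± 2.8434 = (-29.04, -23.36).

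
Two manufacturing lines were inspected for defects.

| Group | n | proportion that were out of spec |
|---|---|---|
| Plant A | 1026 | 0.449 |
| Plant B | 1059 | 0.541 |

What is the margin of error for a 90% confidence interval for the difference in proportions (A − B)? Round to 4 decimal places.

The two standard errors are √(0.4490×0.5510/1026) = 0.01553 and √(0.5410×0.4590/1059) = 0.01531.
Because the samples are independent, SE_diff = √(0.01553² + 0.01531²) = 0.02181.
Using z* = 1.645 for 90%, ME = 1.645 × 0.02181 = 0.03588.

0.0359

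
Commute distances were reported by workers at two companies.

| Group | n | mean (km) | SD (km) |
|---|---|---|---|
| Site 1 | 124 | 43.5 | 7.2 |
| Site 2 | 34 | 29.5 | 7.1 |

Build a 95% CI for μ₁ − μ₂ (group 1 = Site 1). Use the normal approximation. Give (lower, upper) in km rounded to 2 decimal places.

(11.30, 16.70)

Standard errors of each mean: 7.2/√124 = 0.6466 and 7.1/√34 = 1.2176.
SE(x̄₁ − x̄₂) = √(0.6466² + 1.2176²) = 1.3786 for independent samples with unequal variances.
With z* = 1.960, the margin is 1.960 × 1.3786 = 2.7021.
x̄₁ − x̄₂ = 43.5 − 29.5 = 14.0000; the interval is 14.0000 ± 2.7021 = (11.30, 16.70).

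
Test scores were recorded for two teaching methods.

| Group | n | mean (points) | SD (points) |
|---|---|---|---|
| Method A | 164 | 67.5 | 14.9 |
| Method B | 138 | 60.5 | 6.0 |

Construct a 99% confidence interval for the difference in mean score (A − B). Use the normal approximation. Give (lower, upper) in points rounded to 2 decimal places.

Per-group SEs: s₁/√n₁ = 14.9/√164 = 1.1635, s₂/√n₂ = 6.0/√138 = 0.5108.
Unpooled SE of the difference: √(1.35373225 + 0.26091664) = 1.2707.
Margin of error = z* · SE = 2.576 × 1.2707 = 3.2733.
x̄₁ − x̄₂ = 67.5 − 60.5 = 7.0000.
CI: 7.0000 ± 3.2733 = (3.73, 10.27).

(3.73, 10.27)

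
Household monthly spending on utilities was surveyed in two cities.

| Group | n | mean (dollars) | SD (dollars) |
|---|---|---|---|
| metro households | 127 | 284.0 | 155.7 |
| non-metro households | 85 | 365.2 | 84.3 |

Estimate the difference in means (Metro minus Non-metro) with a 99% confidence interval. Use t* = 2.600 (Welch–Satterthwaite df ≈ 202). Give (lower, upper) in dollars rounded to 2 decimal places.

(-124.28, -38.12)

Per-group SEs: s₁/√n₁ = 155.7/√127 = 13.8161, s₂/√n₂ = 84.3/√85 = 9.1436.
Unpooled SE of the difference: √(190.88461921 + 83.60542096) = 16.5677.
Margin of error = t* · SE = 2.600 × 16.5677 = 43.0760.
x̄₁ − x̄₂ = 284.0 − 365.2 = -81.2000.
CI: -81.2000 ± 43.0760 = (-124.28, -38.12).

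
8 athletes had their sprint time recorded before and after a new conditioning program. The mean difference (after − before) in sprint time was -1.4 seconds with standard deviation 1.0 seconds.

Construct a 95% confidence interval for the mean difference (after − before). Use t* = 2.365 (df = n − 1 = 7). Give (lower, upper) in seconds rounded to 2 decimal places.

(-2.24, -0.56)

This is a matched-pairs design, so SE = s_d/√n = 1.0/√8 = 0.3536.
Margin = 2.365 × 0.3536 = 0.8363; the interval is -1.4 ± 0.8363 = (-2.24, -0.56).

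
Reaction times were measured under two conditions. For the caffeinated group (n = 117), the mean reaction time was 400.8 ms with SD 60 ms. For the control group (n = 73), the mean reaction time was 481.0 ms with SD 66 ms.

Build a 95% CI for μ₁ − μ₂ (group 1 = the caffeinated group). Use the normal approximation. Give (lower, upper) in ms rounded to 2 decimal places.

(-98.84, -61.56)

SE₁ = s₁/√n₁ = 60/√117 = 5.5470; SE₂ = 66/√73 = 7.7247.
Independent samples, unequal variances: SE_diff = √(SE₁² + SE₂²) = √(30.769209 + 59.67099009) = 9.5100.
z* = 1.960, so margin of error = 1.960 × 9.5100 = 18.6396.
Difference in means = 400.8 − 481.0 = -80.2000.
-80.2000 ± 18.6396 → (-98.84, -61.56).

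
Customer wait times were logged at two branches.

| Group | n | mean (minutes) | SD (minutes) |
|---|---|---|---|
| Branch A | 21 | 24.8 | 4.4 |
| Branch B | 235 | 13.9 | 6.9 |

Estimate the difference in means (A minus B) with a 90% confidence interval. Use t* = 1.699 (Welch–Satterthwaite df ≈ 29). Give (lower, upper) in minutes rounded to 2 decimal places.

(9.10, 12.70)

Per-group SEs: s₁/√n₁ = 4.4/√21 = 0.9602, s₂/√n₂ = 6.9/√235 = 0.4501.
Unpooled SE of the difference: √(0.92198404 + 0.20259001) = 1.0605.
Margin of error = t* · SE = 1.699 × 1.0605 = 1.8018.
x̄₁ − x̄₂ = 24.8 − 13.9 = 10.9000.
CI: 10.9000 ± 1.8018 = (9.10, 12.70).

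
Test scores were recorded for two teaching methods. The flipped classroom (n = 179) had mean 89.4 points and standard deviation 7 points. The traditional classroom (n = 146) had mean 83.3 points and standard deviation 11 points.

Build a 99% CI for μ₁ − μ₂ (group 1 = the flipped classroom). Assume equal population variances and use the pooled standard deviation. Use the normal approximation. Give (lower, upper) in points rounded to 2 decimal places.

s_p = √[((n₁−1)s₁² + (n₂−1)s₂²)/(n₁+n₂−2)] = √[(178·7² + 145·11²)/323] = 9.0179.
SE = 9.0179·√(1/179 + 1/146) = 1.0056.
With z* = 2.576, margin = 2.576 × 1.0056 = 2.5904.
x̄₁ − x̄₂ = 89.4 − 83.3 = 6.1000; interval 6.1000 ± 2.5904 = (3.51, 8.69).

(3.51, 8.69)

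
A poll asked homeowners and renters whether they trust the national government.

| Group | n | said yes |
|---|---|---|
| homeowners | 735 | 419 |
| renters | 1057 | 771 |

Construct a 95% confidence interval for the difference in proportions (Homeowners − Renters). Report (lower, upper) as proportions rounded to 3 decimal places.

Sample proportions: 419/735 = 0.5701, 771/1057 = 0.7294.
Each SE is √(p̂(1−p̂)/n): √(0.5701·0.4299/735) = 0.01826 and √(0.7294·0.2706/1057) = 0.01366.
SE(p̂₁ − p̂₂) = √(SE₁² + SE₂²) = √(0.0003334276 + 0.0001865956) = 0.02280, since the two samples are independent.
At 95% confidence z* = 1.960; margin = 1.960 × 0.02280 = 0.04469.
The difference is 0.5701 − 0.7294 = -0.1593, so the interval is -0.1593 ± 0.04469 = (-0.204, -0.115).

(-0.204, -0.115)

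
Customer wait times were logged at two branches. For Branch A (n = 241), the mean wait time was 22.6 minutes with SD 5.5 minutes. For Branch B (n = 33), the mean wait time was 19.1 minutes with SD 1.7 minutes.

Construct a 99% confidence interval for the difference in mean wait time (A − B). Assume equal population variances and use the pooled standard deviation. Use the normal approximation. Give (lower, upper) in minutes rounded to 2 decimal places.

s_p = √[((n₁−1)s₁² + (n₂−1)s₂²)/(n₁+n₂−2)] = √[(240·5.5² + 32·1.7²)/272] = 5.1992.
SE = 5.1992·√(1/241 + 1/33) = 0.9650.
With z* = 2.576, margin = 2.576 × 0.9650 = 2.4858.
x̄₁ − x̄₂ = 22.6 − 19.1 = 3.5000; interval 3.5000 ± 2.4858 = (1.01, 5.99).

(1.01, 5.99)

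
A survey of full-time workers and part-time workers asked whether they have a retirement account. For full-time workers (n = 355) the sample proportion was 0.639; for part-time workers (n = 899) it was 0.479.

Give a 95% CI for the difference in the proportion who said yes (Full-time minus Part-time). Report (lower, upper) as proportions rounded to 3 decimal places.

(0.100, 0.220)

SE₁ = √(p̂₁(1−p̂₁)/n₁) = √(0.6390·0.3610/355) = 0.02549; SE₂ = √(0.4790·0.5210/899) = 0.01666.
Independent samples: SE of the difference = √(SE₁² + SE₂²) = √(0.0006497401 + 0.0002775556) = 0.03045.
z* for 95% confidence is 1.960, so the margin of error is 1.960 × 0.03045 = 0.05968.
Point estimate p̂₁ − p̂₂ = 0.6390 − 0.4790 = 0.1600.
0.1600 ± 0.05968 → (0.100, 0.220).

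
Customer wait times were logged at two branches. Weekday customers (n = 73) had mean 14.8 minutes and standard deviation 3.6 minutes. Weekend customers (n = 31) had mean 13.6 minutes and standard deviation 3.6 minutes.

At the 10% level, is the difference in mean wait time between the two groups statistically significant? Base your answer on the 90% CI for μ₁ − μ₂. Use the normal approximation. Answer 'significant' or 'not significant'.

not significant

SE₁ = s₁/√n₁ = 3.6/√73 = 0.4213; SE₂ = 3.6/√31 = 0.6466.
Independent samples, unequal variances: SE_diff = √(SE₁² + SE₂²) = √(0.17749369 + 0.41809156) = 0.7717.
z* = 1.645, so margin of error = 1.645 × 0.7717 = 1.2694.
Difference in means = 14.8 − 13.6 = 1.2000.
1.2000 ± 1.2694 → (-0.0694, 2.4694).
The interval (-0.0694, 2.4694) contains 0, so the difference is not significant.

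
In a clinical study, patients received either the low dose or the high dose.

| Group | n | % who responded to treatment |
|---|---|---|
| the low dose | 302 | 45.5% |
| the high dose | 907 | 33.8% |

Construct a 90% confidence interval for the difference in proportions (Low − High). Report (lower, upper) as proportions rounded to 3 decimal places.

(0.063, 0.171)

The two standard errors are √(0.4550×0.5450/302) = 0.02866 and √(0.3380×0.6620/907) = 0.01571.
Because the samples are independent, SE_diff = √(0.02866² + 0.01571²) = 0.03268.
Using z* = 1.645 for 90%, ME = 1.645 × 0.03268 = 0.05376.
p̂₁ − p̂₂ = 0.1170; interval 0.1170 ± 0.05376 gives (0.063, 0.171).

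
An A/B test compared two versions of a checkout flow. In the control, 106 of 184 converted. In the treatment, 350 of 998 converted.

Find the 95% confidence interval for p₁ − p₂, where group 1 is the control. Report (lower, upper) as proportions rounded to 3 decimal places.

Sample proportions: 106/184 = 0.5761, 350/998 = 0.3507.
Each SE is √(p̂(1−p̂)/n): √(0.5761·0.4239/184) = 0.03643 and √(0.3507·0.6493/998) = 0.01511.
SE(p̂₁ − p̂₂) = √(SE₁² + SE₂²) = √(0.0013271449 + 0.0002283121) = 0.03944, since the two samples are independent.
At 95% confidence z* = 1.960; margin = 1.960 × 0.03944 = 0.07730.
The difference is 0.5761 − 0.3507 = 0.2254, so the interval is 0.2254 ± 0.07730 = (0.148, 0.303).

(0.148, 0.303)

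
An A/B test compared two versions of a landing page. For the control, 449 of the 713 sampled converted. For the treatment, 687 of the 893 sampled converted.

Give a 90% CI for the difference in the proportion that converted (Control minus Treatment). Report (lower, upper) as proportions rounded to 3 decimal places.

First, p̂₁ = 449/713 = 0.6297; p̂₂ = 687/893 = 0.7693.
The two standard errors are √(0.6297×0.3703/713) = 0.01808 and √(0.7693×0.2307/893) = 0.01410.
Because the samples are independent, SE_diff = √(0.01808² + 0.01410²) = 0.02293.
Using z* = 1.645 for 90%, ME = 1.645 × 0.02293 = 0.03772.
p̂₁ − p̂₂ = -0.1396; interval -0.1396 ± 0.03772 gives (-0.177, -0.102).

(-0.177, -0.102)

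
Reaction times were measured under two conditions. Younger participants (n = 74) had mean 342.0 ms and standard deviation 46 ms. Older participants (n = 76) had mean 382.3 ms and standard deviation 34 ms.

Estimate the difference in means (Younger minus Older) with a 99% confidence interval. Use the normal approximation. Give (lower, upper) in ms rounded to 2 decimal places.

(-57.35, -23.25)

Per-group SEs: s₁/√n₁ = 46/√74 = 5.3474, s₂/√n₂ = 34/√76 = 3.9001.
Unpooled SE of the difference: √(28.59468676 + 15.21078001) = 6.6186.
Margin of error = z* · SE = 2.576 × 6.6186 = 17.0495.
x̄₁ − x̄₂ = 342.0 − 382.3 = -40.3000.
CI: -40.3000 ± 17.0495 = (-57.35, -23.25).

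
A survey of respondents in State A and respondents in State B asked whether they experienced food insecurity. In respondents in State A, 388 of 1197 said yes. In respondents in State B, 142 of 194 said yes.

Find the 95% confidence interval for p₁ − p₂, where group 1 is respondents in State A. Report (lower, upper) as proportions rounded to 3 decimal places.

Sample proportions: 388/1197 = 0.3241, 142/194 = 0.7320.
Each SE is √(p̂(1−p̂)/n): √(0.3241·0.6759/1197) = 0.01353 and √(0.7320·0.2680/194) = 0.03180.
SE(p̂₁ − p̂₂) = √(SE₁² + SE₂²) = √(0.0001830609 + 0.00101124) = 0.03456, since the two samples are independent.
At 95% confidence z* = 1.960; margin = 1.960 × 0.03456 = 0.06774.
The difference is 0.3241 − 0.7320 = -0.4079, so the interval is -0.4079 ± 0.06774 = (-0.476, -0.340).

(-0.476, -0.340)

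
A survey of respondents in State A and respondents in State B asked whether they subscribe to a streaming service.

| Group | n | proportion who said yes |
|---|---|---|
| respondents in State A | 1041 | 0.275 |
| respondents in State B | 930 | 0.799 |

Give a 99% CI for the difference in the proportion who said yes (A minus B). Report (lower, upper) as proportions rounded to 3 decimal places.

Each SE is √(p̂(1−p̂)/n): √(0.2750·0.7250/1041) = 0.01384 and √(0.7990·0.2010/930) = 0.01314.
SE(p̂₁ − p̂₂) = √(SE₁² + SE₂²) = √(0.0001915456 + 0.0001726596) = 0.01908, since the two samples are independent.
At 99% confidence z* = 2.576; margin = 2.576 × 0.01908 = 0.04915.
The difference is 0.2750 − 0.7990 = -0.5240, so the interval is -0.5240 ± 0.04915 = (-0.573, -0.475).

(-0.573, -0.475)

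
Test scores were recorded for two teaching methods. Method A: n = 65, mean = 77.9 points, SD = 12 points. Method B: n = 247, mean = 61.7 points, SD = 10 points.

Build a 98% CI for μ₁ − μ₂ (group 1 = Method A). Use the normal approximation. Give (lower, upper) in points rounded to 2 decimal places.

Per-group SEs: s₁/√n₁ = 12/√65 = 1.4884, s₂/√n₂ = 10/√247 = 0.6363.
Unpooled SE of the difference: √(2.21533456 + 0.40487769) = 1.6187.
Margin of error = z* · SE = 2.326 × 1.6187 = 3.7651.
x̄₁ − x̄₂ = 77.9 − 61.7 = 16.2000.
CI: 16.2000 ± 3.7651 = (12.43, 19.97).

(12.43, 19.97)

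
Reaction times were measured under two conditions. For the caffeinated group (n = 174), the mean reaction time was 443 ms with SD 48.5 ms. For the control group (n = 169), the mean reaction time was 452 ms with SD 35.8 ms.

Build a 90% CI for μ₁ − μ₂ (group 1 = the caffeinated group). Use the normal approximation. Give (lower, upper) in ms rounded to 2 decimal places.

(-16.56, -1.44)

Standard errors of each mean: 48.5/√174 = 3.6768 and 35.8/√169 = 2.7538.
SE(x̄₁ − x̄₂) = √(3.6768² + 2.7538²) = 4.5937 for independent samples with unequal variances.
With z* = 1.645, the margin is 1.645 × 4.5937 = 7.5566.
x̄₁ − x̄₂ = 443 − 452 = -9.0000; the interval is -9.0000 ± 7.5566 = (-16.56, -1.44).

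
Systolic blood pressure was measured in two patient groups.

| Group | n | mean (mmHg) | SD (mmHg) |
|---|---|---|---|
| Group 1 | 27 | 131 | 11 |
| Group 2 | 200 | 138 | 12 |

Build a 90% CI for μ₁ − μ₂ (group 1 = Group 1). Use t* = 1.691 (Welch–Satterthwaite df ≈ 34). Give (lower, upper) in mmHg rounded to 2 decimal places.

SE₁ = s₁/√n₁ = 11/√27 = 2.1170; SE₂ = 12/√200 = 0.8485.
Independent samples, unequal variances: SE_diff = √(SE₁² + SE₂²) = √(4.481689 + 0.71995225) = 2.2807.
t* = 1.691, so margin of error = 1.691 × 2.2807 = 3.8567.
Difference in means = 131 − 138 = -7.0000.
-7.0000 ± 3.8567 → (-10.86, -3.14).

(-10.86, -3.14)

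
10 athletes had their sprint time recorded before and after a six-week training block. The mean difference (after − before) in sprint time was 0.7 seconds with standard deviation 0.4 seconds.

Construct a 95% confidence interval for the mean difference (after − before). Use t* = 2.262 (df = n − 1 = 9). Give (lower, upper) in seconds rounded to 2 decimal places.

(0.41, 0.99)

Paired design: SE = s_d/√n = 0.4/√10 = 0.1265.
t* = 2.262; margin of error = 2.262 × 0.1265 = 0.2861.
0.7 ± 0.2861 → (0.41, 0.99).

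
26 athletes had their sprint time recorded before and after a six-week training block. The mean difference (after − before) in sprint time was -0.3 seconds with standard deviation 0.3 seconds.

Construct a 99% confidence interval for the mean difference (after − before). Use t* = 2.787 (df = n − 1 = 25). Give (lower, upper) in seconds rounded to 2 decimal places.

Paired design: SE = s_d/√n = 0.3/√26 = 0.0588.
t* = 2.787; margin of error = 2.787 × 0.0588 = 0.1639.
-0.3 ± 0.1639 → (-0.46, -0.14).

(-0.46, -0.14)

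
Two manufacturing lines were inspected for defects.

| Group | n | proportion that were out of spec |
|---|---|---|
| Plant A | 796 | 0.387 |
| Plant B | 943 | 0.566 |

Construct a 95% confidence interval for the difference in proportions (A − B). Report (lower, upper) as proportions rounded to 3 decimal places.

Each SE is √(p̂(1−p̂)/n): √(0.3870·0.6130/796) = 0.01726 and √(0.5660·0.4340/943) = 0.01614.
SE(p̂₁ − p̂₂) = √(SE₁² + SE₂²) = √(0.0002979076 + 0.0002604996) = 0.02363, since the two samples are independent.
At 95% confidence z* = 1.960; margin = 1.960 × 0.02363 = 0.04631.
The difference is 0.3870 − 0.5660 = -0.1790, so the interval is -0.1790 ± 0.04631 = (-0.225, -0.133).

(-0.225, -0.133)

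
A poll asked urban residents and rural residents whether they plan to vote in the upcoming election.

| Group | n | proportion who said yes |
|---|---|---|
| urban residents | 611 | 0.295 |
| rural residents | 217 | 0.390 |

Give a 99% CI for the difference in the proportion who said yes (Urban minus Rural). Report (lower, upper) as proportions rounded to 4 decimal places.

SE₁ = √(p̂₁(1−p̂₁)/n₁) = √(0.2950·0.7050/611) = 0.01845; SE₂ = √(0.3900·0.6100/217) = 0.03311.
Independent samples: SE of the difference = √(SE₁² + SE₂²) = √(0.0003404025 + 0.0010962721) = 0.03790.
z* for 99% confidence is 2.576, so the margin of error is 2.576 × 0.03790 = 0.09763.
Point estimate p̂₁ − p̂₂ = 0.2950 − 0.3900 = -0.0950.
-0.0950 ± 0.09763 → (-0.1926, 0.0026).

(-0.1926, 0.0026)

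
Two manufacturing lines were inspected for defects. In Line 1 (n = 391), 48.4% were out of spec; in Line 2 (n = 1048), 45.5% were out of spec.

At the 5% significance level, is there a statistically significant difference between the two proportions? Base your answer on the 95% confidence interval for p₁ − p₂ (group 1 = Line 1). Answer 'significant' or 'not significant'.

The two standard errors are √(0.4840×0.5160/391) = 0.02527 and √(0.4550×0.5450/1048) = 0.01538.
Because the samples are independent, SE_diff = √(0.02527² + 0.01538²) = 0.02958.
Using z* = 1.960 for 95%, ME = 1.960 × 0.02958 = 0.05798.
p̂₁ − p̂₂ = 0.0290; interval 0.0290 ± 0.05798 gives (-0.02898, 0.08698).
The interval (-0.02898, 0.08698) contains 0, so the difference is not significant.

not significant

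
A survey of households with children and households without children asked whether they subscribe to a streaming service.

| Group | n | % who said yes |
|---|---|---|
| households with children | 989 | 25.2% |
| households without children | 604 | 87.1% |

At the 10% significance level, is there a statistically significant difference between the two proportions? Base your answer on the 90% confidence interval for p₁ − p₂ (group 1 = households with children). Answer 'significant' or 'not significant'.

significant

The two standard errors are √(0.2520×0.7480/989) = 0.01381 and √(0.8710×0.1290/604) = 0.01364.
Because the samples are independent, SE_diff = √(0.01381² + 0.01364²) = 0.01941.
Using z* = 1.645 for 90%, ME = 1.645 × 0.01941 = 0.03193.
p̂₁ − p̂₂ = -0.6190; interval -0.6190 ± 0.03193 gives (-0.65093, -0.58707).
The interval (-0.65093, -0.58707) does not contain 0, so the difference is significant.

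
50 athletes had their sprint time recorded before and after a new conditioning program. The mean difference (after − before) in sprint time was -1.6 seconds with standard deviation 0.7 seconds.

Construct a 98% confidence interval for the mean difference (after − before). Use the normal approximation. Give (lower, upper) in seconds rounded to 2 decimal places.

(-1.83, -1.37)

This is a matched-pairs design, so SE = s_d/√n = 0.7/√50 = 0.0990.
Margin = 2.326 × 0.0990 = 0.2303; the interval is -1.6 ± 0.2303 = (-1.83, -1.37).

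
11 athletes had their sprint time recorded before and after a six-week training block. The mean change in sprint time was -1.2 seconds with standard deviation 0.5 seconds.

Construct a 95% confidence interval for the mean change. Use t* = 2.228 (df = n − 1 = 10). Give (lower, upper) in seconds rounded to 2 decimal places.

Paired design: SE = s_d/√n = 0.5/√11 = 0.1508.
t* = 2.228; margin of error = 2.228 × 0.1508 = 0.3360.
-1.2 ± 0.3360 → (-1.54, -0.86).

(-1.54, -0.86)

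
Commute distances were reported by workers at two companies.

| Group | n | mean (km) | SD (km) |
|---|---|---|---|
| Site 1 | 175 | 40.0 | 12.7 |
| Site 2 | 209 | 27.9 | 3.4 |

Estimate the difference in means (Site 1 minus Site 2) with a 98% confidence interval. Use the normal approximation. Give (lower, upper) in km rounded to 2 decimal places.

Per-group SEs: s₁/√n₁ = 12.7/√175 = 0.9600, s₂/√n₂ = 3.4/√209 = 0.2352.
Unpooled SE of the difference: √(0.9216 + 0.05531904) = 0.9884.
Margin of error = z* · SE = 2.326 × 0.9884 = 2.2990.
x̄₁ − x̄₂ = 40.0 − 27.9 = 12.1000.
CI: 12.1000 ± 2.2990 = (9.80, 14.40).

(9.80, 14.40)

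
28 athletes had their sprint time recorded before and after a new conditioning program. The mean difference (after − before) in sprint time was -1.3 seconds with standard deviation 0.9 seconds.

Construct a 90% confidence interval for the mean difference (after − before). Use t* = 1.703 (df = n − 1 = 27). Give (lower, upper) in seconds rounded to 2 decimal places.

This is a matched-pairs design, so SE = s_d/√n = 0.9/√28 = 0.1701.
Margin = 1.703 × 0.1701 = 0.2897; the interval is -1.3 ± 0.2897 = (-1.59, -1.01).

(-1.59, -1.01)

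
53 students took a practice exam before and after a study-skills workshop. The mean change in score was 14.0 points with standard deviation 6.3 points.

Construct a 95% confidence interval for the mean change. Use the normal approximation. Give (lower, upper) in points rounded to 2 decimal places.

Paired design: SE = s_d/√n = 6.3/√53 = 0.8654.
z* = 1.960; margin of error = 1.960 × 0.8654 = 1.6962.
14.0 ± 1.6962 → (12.30, 15.70).

(12.30, 15.70)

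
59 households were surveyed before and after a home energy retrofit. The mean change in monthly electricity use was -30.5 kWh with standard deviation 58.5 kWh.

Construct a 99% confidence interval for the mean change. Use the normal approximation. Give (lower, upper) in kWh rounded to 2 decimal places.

(-50.12, -10.88)

This is a matched-pairs design, so SE = s_d/√n = 58.5/√59 = 7.6161.
Margin = 2.576 × 7.6161 = 19.6191; the interval is -30.5 ± 19.6191 = (-50.12, -10.88).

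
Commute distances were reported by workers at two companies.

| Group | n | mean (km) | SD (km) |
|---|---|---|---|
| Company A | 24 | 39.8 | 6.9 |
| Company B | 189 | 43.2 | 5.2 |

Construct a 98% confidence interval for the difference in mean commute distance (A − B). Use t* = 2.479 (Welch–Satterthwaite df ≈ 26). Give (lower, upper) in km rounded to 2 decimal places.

Per-group SEs: s₁/√n₁ = 6.9/√24 = 1.4085, s₂/√n₂ = 5.2/√189 = 0.3782.
Unpooled SE of the difference: √(1.98387225 + 0.14303524) = 1.4584.
Margin of error = t* · SE = 2.479 × 1.4584 = 3.6154.
x̄₁ − x̄₂ = 39.8 − 43.2 = -3.4000.
CI: -3.4000 ± 3.6154 = (-7.02, 0.22).

(-7.02, 0.22)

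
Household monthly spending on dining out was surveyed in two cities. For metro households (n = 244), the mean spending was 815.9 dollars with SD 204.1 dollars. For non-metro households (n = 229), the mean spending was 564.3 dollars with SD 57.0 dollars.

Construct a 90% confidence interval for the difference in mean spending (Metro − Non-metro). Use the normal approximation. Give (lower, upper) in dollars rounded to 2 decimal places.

(229.23, 273.97)

Standard errors of each mean: 204.1/√244 = 13.0662 and 57.0/√229 = 3.7667.
SE(x̄₁ − x̄₂) = √(13.0662² + 3.7667²) = 13.5983 for independent samples with unequal variances.
With z* = 1.645, the margin is 1.645 × 13.5983 = 22.3692.
x̄₁ − x̄₂ = 815.9 − 564.3 = 251.6000; the interval is 251.6000 ± 22.3692 = (229.23, 273.97).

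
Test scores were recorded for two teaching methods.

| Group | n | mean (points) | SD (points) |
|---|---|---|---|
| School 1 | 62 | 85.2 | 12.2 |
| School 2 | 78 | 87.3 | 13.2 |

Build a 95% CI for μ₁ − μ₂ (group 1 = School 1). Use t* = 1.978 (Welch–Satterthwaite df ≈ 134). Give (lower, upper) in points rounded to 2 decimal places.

SE₁ = s₁/√n₁ = 12.2/√62 = 1.5494; SE₂ = 13.2/√78 = 1.4946.
Independent samples, unequal variances: SE_diff = √(SE₁² + SE₂²) = √(2.40064036 + 2.23382916) = 2.1528.
t* = 1.978, so margin of error = 1.978 × 2.1528 = 4.2582.
Difference in means = 85.2 − 87.3 = -2.1000.
-2.1000 ± 4.2582 → (-6.36, 2.16).

(-6.36, 2.16)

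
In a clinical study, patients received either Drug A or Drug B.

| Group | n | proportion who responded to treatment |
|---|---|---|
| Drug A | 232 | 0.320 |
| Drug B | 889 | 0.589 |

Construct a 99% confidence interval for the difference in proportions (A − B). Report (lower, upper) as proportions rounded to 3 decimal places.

SE₁ = √(p̂₁(1−p̂₁)/n₁) = √(0.3200·0.6800/232) = 0.03063; SE₂ = √(0.5890·0.4110/889) = 0.01650.
Independent samples: SE of the difference = √(SE₁² + SE₂²) = √(0.0009381969 + 0.00027225) = 0.03479.
z* for 99% confidence is 2.576, so the margin of error is 2.576 × 0.03479 = 0.08962.
Point estimate p̂₁ − p̂₂ = 0.3200 − 0.5890 = -0.2690.
-0.2690 ± 0.08962 → (-0.359, -0.179).

(-0.359, -0.179)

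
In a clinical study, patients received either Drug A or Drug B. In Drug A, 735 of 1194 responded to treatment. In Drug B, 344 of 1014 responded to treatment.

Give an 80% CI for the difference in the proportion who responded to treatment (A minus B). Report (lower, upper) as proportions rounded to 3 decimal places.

Sample proportions: 735/1194 = 0.6156, 344/1014 = 0.3393.
Each SE is √(p̂(1−p̂)/n): √(0.6156·0.3844/1194) = 0.01408 and √(0.3393·0.6607/1014) = 0.01487.
SE(p̂₁ − p̂₂) = √(SE₁² + SE₂²) = √(0.0001982464 + 0.0002211169) = 0.02048, since the two samples are independent.
At 80% confidence z* = 1.282; margin = 1.282 × 0.02048 = 0.02626.
The difference is 0.6156 − 0.3393 = 0.2763, so the interval is 0.2763 ± 0.02626 = (0.250, 0.303).

(0.250, 0.303)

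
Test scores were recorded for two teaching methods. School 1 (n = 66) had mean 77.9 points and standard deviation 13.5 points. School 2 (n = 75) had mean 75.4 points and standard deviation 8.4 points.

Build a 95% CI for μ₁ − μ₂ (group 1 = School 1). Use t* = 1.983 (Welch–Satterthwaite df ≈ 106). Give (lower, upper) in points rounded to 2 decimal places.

Per-group SEs: s₁/√n₁ = 13.5/√66 = 1.6617, s₂/√n₂ = 8.4/√75 = 0.9699.
Unpooled SE of the difference: √(2.76124689 + 0.94070601) = 1.9240.
Margin of error = t* · SE = 1.983 × 1.9240 = 3.8153.
x̄₁ − x̄₂ = 77.9 − 75.4 = 2.5000.
CI: 2.5000 ± 3.8153 = (-1.32, 6.32).

(-1.32, 6.32)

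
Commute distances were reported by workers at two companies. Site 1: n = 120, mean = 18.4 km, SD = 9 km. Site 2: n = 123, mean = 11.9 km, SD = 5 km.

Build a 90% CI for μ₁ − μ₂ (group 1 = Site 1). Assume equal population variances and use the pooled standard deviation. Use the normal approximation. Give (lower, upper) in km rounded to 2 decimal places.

s_p = √[((n₁−1)s₁² + (n₂−1)s₂²)/(n₁+n₂−2)] = √[(119·9² + 122·5²)/241] = 7.2561.
SE = 7.2561·√(1/120 + 1/123) = 0.9310.
With z* = 1.645, margin = 1.645 × 0.9310 = 1.5315.
x̄₁ − x̄₂ = 18.4 − 11.9 = 6.5000; interval 6.5000 ± 1.5315 = (4.97, 8.03).

(4.97, 8.03)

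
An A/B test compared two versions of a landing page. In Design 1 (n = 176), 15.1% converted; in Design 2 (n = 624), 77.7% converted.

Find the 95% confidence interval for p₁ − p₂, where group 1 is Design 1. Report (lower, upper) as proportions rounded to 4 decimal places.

(-0.6882, -0.5638)

The two standard errors are √(0.1510×0.8490/176) = 0.02699 and √(0.7770×0.2230/624) = 0.01666.
Because the samples are independent, SE_diff = √(0.02699² + 0.01666²) = 0.03172.
Using z* = 1.960 for 95%, ME = 1.960 × 0.03172 = 0.06217.
p̂₁ − p̂₂ = -0.6260; interval -0.6260 ± 0.06217 gives (-0.6882, -0.5638).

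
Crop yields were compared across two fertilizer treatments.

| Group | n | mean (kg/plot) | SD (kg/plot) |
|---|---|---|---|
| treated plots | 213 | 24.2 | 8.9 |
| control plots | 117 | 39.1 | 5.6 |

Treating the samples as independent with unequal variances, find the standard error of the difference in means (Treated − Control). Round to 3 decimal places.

SE₁ = s₁/√n₁ = 8.9/√213 = 0.6098; SE₂ = 5.6/√117 = 0.5177.
Independent samples, unequal variances: SE_diff = √(SE₁² + SE₂²) = √(0.37185604 + 0.26801329) = 0.7999.

0.800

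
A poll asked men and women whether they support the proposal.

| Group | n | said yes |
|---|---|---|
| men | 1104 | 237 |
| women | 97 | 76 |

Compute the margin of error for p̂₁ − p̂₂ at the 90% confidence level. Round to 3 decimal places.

0.072

p̂₁ = 237/1104 = 0.2147 and p̂₂ = 76/97 = 0.7835.
SE₁ = √(p̂₁(1−p̂₁)/n₁) = √(0.2147·0.7853/1104) = 0.01236; SE₂ = √(0.7835·0.2165/97) = 0.04182.
Independent samples: SE of the difference = √(SE₁² + SE₂²) = √(0.0001527696 + 0.0017489124) = 0.04361.
z* for 90% confidence is 1.645, so the margin of error is 1.645 × 0.04361 = 0.07174.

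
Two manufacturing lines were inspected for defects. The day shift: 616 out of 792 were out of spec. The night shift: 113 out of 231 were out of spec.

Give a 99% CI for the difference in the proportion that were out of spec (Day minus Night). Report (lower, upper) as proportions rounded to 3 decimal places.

p̂₁ = 616/792 = 0.7778 and p̂₂ = 113/231 = 0.4892.
SE₁ = √(p̂₁(1−p̂₁)/n₁) = √(0.7778·0.2222/792) = 0.01477; SE₂ = √(0.4892·0.5108/231) = 0.03289.
Independent samples: SE of the difference = √(SE₁² + SE₂²) = √(0.0002181529 + 0.0010817521) = 0.03605.
z* for 99% confidence is 2.576, so the margin of error is 2.576 × 0.03605 = 0.09286.
Point estimate p̂₁ − p̂₂ = 0.7778 − 0.4892 = 0.2886.
0.2886 ± 0.09286 → (0.196, 0.381).

(0.196, 0.381)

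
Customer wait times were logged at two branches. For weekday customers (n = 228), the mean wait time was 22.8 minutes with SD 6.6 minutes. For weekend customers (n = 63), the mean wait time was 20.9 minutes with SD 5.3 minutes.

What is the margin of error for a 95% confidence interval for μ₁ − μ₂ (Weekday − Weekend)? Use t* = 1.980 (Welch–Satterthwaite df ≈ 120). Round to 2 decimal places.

1.58

Per-group SEs: s₁/√n₁ = 6.6/√228 = 0.4371, s₂/√n₂ = 5.3/√63 = 0.6677.
Unpooled SE of the difference: √(0.19105641 + 0.44582329) = 0.7980.
Margin of error = t* · SE = 1.980 × 0.7980 = 1.5800.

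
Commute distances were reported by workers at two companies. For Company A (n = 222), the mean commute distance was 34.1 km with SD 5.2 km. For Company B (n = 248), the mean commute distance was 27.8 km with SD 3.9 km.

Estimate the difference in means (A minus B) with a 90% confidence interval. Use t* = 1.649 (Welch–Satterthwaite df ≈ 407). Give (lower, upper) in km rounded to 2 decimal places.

(5.59, 7.01)

SE₁ = s₁/√n₁ = 5.2/√222 = 0.3490; SE₂ = 3.9/√248 = 0.2477.
Independent samples, unequal variances: SE_diff = √(SE₁² + SE₂²) = √(0.121801 + 0.06135529) = 0.4280.
t* = 1.649, so margin of error = 1.649 × 0.4280 = 0.7058.
Difference in means = 34.1 − 27.8 = 6.3000.
6.3000 ± 0.7058 → (5.59, 7.01).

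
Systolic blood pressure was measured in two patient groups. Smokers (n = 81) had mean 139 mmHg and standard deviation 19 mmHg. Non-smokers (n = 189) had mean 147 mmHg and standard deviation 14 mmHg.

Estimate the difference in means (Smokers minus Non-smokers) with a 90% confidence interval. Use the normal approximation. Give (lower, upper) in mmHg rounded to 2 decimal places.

Per-group SEs: s₁/√n₁ = 19/√81 = 2.1111, s₂/√n₂ = 14/√189 = 1.0184.
Unpooled SE of the difference: √(4.45674321 + 1.03713856) = 2.3439.
Margin of error = z* · SE = 1.645 × 2.3439 = 3.8557.
x̄₁ − x̄₂ = 139 − 147 = -8.0000.
CI: -8.0000 ± 3.8557 = (-11.86, -4.14).

(-11.86, -4.14)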